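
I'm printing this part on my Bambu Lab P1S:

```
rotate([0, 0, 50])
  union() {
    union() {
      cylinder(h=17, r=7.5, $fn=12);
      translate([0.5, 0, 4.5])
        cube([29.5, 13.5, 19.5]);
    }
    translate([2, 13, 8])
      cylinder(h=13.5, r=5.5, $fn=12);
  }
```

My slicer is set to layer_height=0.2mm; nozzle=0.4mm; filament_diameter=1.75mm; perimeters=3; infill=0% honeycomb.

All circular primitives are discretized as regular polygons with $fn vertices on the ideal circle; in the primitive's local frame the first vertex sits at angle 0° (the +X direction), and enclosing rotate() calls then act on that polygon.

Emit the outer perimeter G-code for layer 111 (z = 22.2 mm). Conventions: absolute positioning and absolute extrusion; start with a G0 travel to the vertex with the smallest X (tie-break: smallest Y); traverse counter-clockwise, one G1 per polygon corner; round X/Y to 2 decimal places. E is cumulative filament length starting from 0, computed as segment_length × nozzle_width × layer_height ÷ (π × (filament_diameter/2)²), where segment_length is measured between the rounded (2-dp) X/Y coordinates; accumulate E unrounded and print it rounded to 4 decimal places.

At z = 22.2 mm: the cylinder is absent (z outside [0, 17]); the cube at (0.5, 0) is present — its section is the full 29.5×13.5 rectangle; Taking the union: only the 29.5×13.5 cube at (0.5, 0) is present, so the union is just that shape — 1 connected region; the cylinder at (2, 13) is absent (z outside [8, 21.5]); Merging all regions: only that combined region is present, so the union is just that shape — 1 connected region; (rotated 50° about Z; rotation is an isometry so areas/perimeters/island counts are preserved). The outline is a single polygon with 4 vertices. Extrusion per mm of travel: 0.4 × 0.2 / (π × 0.875²) = 0.033260. Accumulating E over each segment gives final E = 2.8604.

G0 X-10.02 Y9.06 Z22.20
G1 X0.32 Y0.38 E0.4490
G1 X19.28 Y22.98 E1.4302
G1 X8.94 Y31.66 E1.8792
G1 X-10.02 Y9.06 E2.8604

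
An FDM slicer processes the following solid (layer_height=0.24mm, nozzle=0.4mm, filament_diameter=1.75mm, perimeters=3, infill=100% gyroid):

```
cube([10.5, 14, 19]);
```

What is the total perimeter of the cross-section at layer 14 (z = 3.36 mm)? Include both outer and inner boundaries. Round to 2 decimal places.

At z = 3.36 mm: the 10.5×14 cube contributes its full rectangle (perimeter 49.00 mm). Overall, the cross-section is a single solid region. Total boundary length (outer) = 49.00 mm.

49.00 mm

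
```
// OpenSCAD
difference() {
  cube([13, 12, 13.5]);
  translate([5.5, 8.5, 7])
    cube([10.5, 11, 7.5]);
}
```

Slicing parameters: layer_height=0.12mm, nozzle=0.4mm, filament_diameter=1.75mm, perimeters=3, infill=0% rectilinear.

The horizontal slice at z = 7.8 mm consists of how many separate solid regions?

At z = 7.8 mm: the 13×12 cube contributes its full rectangle; the cube at (5.5, 8.5) (footprint 10.5×11) is included at this height; After the difference (first − rest): starting from the 13×12 cube, the 10.5×11 cube at (5.5, 8.5) partially overlaps it — only the 26.25 mm² overlap (of its 115.50 mm²) is removed, clipping the outline — 1 connected region. The result has 1 disconnected region.

1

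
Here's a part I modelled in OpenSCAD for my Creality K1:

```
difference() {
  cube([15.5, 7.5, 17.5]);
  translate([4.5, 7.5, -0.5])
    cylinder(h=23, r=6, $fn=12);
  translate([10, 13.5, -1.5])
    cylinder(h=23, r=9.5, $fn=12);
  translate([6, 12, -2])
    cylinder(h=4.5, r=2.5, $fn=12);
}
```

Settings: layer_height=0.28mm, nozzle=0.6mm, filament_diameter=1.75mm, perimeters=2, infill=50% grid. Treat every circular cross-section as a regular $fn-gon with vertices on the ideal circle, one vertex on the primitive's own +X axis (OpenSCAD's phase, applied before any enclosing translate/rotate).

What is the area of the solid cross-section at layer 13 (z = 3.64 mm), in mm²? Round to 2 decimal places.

50.88 mm²

At z = 3.64 mm: the cube (footprint 15.5×7.5) is included at this height (area 116.25 mm²); the r=6 cylinder at (4.5, 7.5) contributes a regular 12-gon of circumradius 6 (area = (12/2)·6.000²·sin(360°/12) = 108.00 mm²); the r=9.5 cylinder at (10, 13.5) gives a regular 12-gon of circumradius 9.5 (constant along its height) (area = (12/2)·9.500²·sin(360°/12) = 270.75 mm²); the cylinder at (6, 12) does not reach this height (z outside [-2, 2.5]); After the difference (first − rest): starting from the 15.5×7.5 cube (116.25 mm²), the r=6 cylinder at (4.5, 7.5) partially overlaps it — only the 50.46 mm² overlap (of its 108.00 mm²) is removed, clipping the outline; the r=9.5 cylinder at (10, 13.5) partially overlaps it — only the 14.91 mm² overlap (of its 270.75 mm²) is removed, clipping the outline — area = 50.88 mm². Overall, the cross-section is a single solid region. Net area = 50.88 mm².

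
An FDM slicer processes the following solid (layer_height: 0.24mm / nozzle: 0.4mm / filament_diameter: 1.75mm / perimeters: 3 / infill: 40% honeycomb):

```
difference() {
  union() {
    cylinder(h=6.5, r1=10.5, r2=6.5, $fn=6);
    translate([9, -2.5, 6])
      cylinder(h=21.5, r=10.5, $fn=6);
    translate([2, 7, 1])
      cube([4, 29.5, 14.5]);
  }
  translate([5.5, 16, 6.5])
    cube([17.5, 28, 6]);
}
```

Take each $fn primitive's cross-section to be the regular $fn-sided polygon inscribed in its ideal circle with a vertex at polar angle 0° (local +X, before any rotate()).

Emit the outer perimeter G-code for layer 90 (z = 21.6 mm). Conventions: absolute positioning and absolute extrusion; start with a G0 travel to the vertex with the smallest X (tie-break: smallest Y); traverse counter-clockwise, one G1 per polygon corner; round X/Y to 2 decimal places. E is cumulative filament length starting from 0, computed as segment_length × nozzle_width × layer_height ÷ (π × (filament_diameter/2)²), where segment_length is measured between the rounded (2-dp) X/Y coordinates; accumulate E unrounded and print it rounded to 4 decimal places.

G0 X-1.50 Y-2.50 Z21.60
G1 X3.75 Y-11.59 E0.4190
G1 X14.25 Y-11.59 E0.8380
G1 X19.50 Y-2.50 E1.2570
G1 X14.25 Y6.59 E1.6760
G1 X3.75 Y6.59 E2.0950
G1 X-1.50 Y-2.50 E2.5140

At z = 21.6 mm: the cone does not reach this height (z outside [0, 6.5]); the r=10.5 cylinder at (9, -2.5) gives a regular 6-gon of circumradius 10.5 (constant along its height); the cube at (2, 7) does not reach this height (z outside [1, 15.5]); Taking the union: only the r=10.5 cylinder at (9, -2.5) is present, so the union is just that shape — 1 connected region; the cube at (5.5, 16) is not intersected at this z (z outside [6.5, 12.5]); Taking the first minus the rest: none of the subtracted shapes is present at this height, so the result so far is unchanged — 1 connected region. The outline is a single polygon with 6 vertices. Extrusion per mm of travel: 0.4 × 0.24 / (π × 0.875²) = 0.039912. Accumulating E over each segment gives final E = 2.5140.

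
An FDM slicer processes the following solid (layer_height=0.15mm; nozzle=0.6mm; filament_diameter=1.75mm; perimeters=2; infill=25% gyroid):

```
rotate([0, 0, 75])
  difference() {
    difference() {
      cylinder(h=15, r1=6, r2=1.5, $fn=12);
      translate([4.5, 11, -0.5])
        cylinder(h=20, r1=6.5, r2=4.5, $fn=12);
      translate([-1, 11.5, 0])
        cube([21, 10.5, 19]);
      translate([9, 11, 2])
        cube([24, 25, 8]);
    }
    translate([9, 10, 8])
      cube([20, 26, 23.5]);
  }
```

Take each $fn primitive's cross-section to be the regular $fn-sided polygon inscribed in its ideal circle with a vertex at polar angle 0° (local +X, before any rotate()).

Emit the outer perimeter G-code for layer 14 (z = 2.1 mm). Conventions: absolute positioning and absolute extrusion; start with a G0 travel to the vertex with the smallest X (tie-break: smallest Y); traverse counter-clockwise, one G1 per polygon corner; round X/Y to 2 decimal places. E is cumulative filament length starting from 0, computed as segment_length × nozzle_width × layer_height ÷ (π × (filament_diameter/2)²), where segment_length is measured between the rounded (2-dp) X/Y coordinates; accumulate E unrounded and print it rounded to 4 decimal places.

G0 X-5.19 Y-1.39 Z2.10
G1 X-3.80 Y-3.80 E0.1041
G1 X-1.39 Y-5.19 E0.2082
G1 X1.39 Y-5.19 E0.3122
G1 X3.80 Y-3.80 E0.4163
G1 X5.19 Y-1.39 E0.5204
G1 X5.19 Y1.39 E0.6244
G1 X3.80 Y3.80 E0.7285
G1 X1.39 Y5.19 E0.8326
G1 X-1.39 Y5.19 E0.9367
G1 X-3.80 Y3.80 E1.0408
G1 X-5.19 Y1.39 E1.1449
G1 X-5.19 Y-1.39 E1.2489

At z = 2.1 mm: the cone (r1=6→r2=1.5) has section circumradius 5.370 here — a regular 12-gon; the cone at (4.5, 11) contributes a regular 12-gon of circumradius 6.240 (interpolated between r1=6.5 and r2=4.5 at t=0.130); the cube at (-1, 11.5) is present — its section is the full 21×10.5 rectangle; the cube at (9, 11) is present — its section is the full 24×25 rectangle; Taking the first minus the rest: starting from the cone, the cone at (4.5, 11) misses the remaining region (no effect); the 21×10.5 cube at (-1, 11.5) misses the remaining region (no effect); the 24×25 cube at (9, 11) misses the remaining region (no effect) — 1 connected region; the cube at (9, 10) does not reach this height (z outside [8, 31.5]); Taking the first minus the rest: none of the subtracted shapes is present at this height, so that combined region is unchanged — 1 connected region; (whole slice rotated 75° about Z — lengths, areas and connectivity unchanged). The outline is a single polygon with 12 vertices. Extrusion per mm of travel: 0.6 × 0.15 / (π × 0.875²) = 0.037418. Accumulating E over each segment gives final E = 1.2489.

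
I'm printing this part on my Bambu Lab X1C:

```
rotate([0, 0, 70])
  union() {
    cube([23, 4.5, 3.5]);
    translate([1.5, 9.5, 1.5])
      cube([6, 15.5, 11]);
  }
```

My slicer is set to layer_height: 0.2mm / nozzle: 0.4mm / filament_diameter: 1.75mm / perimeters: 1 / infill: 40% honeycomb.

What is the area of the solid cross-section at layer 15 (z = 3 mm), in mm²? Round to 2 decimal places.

196.50 mm²

At z = 3 mm: the cube (footprint 23×4.5) is included at this height (area 103.50 mm²); the cube at (1.5, 9.5) is present — its section is the full 6×15.5 rectangle (area 93.00 mm²); Merging all regions: the 2 present regions are separate (no shared area or edge), so areas and boundary lengths simply add and each stays a separate island — area = 196.50 mm²; (whole slice rotated 70° about Z — lengths, areas and connectivity unchanged). Overall, the cross-section has 2 separate islands. Net area = 196.50 mm².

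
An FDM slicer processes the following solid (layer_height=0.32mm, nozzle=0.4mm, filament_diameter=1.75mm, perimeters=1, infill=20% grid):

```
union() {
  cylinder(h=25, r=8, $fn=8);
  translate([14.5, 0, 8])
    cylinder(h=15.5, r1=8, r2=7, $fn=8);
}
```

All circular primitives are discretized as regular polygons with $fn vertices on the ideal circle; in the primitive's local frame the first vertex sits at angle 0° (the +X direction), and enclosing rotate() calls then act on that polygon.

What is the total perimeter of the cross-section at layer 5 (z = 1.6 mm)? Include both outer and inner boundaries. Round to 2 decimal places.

48.98 mm

At z = 1.6 mm: the cylinder: section is a regular 8-gon, circumradius r=8 (perimeter = 2·8·8.000·sin(180°/8) = 48.98 mm); the cone at (14.5, 0) is absent (z outside [8, 23.5]); Taking the union: only the r=8 cylinder is present, so the union is just that shape — boundary = 48.98 mm. Overall, the cross-section is a single solid region. Total boundary length (outer) = 48.98 mm.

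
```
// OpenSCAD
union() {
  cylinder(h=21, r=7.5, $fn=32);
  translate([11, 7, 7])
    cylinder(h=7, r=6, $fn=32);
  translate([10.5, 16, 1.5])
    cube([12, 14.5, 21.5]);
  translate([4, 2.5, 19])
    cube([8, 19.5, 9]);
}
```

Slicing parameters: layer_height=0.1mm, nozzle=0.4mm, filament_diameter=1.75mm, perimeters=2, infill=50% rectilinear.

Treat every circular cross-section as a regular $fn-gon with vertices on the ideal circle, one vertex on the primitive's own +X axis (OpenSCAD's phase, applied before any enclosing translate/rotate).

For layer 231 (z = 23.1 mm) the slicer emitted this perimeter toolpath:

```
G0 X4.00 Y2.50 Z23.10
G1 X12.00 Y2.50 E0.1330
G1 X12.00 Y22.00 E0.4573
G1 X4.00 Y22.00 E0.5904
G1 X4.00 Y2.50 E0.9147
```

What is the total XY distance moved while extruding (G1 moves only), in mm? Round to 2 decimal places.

55.00 mm

Sum the Euclidean lengths of each G1 segment: total = 55.00 mm.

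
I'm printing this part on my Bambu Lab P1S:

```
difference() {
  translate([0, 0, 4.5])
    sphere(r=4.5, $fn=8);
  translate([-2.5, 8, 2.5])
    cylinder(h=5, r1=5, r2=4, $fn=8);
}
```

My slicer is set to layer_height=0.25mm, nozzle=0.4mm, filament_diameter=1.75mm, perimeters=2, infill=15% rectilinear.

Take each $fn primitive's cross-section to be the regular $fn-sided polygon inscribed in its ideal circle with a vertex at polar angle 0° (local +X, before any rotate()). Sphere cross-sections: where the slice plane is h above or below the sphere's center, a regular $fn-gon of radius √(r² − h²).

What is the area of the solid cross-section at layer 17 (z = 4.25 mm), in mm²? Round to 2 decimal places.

56.82 mm²

At z = 4.25 mm: the r=4.5 sphere slices to a regular 8-gon of circumradius 4.493 (√(r²−h²) with h=0.25 from center) (area = (8/2)·4.493²·sin(360°/8) = 57.10 mm²); the cone at (-2.5, 8) contributes a regular 8-gon of circumradius 4.650 (interpolated between r1=5 and r2=4 at t=0.350) (area = (8/2)·4.650²·sin(360°/8) = 61.16 mm²); After the difference (first − rest): starting from the r=4.5 sphere (57.10 mm²), the cone at (-2.5, 8) partially overlaps it — only the 0.28 mm² overlap (of its 61.16 mm²) is removed, clipping the outline — area = 56.82 mm². Overall, the cross-section is a single solid region. Net area = 56.82 mm².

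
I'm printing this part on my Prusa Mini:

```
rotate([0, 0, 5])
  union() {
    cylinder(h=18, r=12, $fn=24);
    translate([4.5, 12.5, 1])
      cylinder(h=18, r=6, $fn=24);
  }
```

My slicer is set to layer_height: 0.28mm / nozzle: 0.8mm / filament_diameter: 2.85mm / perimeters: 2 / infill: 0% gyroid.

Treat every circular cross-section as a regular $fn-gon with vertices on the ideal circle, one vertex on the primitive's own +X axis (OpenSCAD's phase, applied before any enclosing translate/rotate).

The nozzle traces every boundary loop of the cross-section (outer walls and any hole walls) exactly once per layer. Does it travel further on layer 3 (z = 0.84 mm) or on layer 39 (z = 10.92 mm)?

layer 39 (z = 10.92 mm)

Layer 3 (z = 0.84): the r=12 cylinder gives a regular 24-gon of circumradius 12 (constant along its height) (perimeter = 2·24·12.000·sin(180°/24) = 75.18 mm); the cylinder at (4.5, 12.5) does not reach this height (z outside [1, 19]); Merging all regions: only the r=12 cylinder is present, so the union is just that shape — boundary = 75.18 mm; (rotated 5° about Z; rotation is an isometry so areas/perimeters/island counts are preserved). So its perimeter = 75.18 mm. Layer 39 (z = 10.92): the r=12 cylinder contributes a regular 24-gon of circumradius 12 (perimeter = 2·24·12.000·sin(180°/24) = 75.18 mm); the r=6 cylinder at (4.5, 12.5) contributes a regular 24-gon of circumradius 6 (perimeter = 2·24·6.000·sin(180°/24) = 37.59 mm); Taking the union: the regions partially overlap (shared area 34.83 mm²), so the edge portions inside another operand are dropped and the merged outline is re-measured after clipping — boundary = 88.28 mm; (rotated 5° about Z; rotation is an isometry so areas/perimeters/island counts are preserved). So its perimeter = 88.28 mm. Layer 39 is larger (88.28 vs 75.18 mm).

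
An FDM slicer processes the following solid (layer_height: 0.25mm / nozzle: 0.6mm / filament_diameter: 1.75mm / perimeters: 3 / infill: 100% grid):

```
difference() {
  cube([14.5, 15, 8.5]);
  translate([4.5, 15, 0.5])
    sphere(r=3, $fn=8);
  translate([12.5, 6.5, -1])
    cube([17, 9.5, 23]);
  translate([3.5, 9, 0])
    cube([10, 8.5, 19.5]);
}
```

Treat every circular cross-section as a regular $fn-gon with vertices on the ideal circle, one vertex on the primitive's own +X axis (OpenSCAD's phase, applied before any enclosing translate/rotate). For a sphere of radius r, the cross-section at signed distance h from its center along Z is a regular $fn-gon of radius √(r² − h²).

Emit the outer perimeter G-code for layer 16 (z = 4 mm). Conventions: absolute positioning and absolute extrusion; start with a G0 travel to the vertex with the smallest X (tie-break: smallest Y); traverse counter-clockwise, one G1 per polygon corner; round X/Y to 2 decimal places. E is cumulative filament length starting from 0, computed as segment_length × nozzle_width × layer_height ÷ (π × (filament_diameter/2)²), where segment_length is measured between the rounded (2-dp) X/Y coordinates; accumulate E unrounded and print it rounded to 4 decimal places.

G0 X0.00 Y0.00 Z4.00
G1 X14.50 Y0.00 E0.9043
G1 X14.50 Y6.50 E1.3096
G1 X12.50 Y6.50 E1.4343
G1 X12.50 Y9.00 E1.5903
G1 X3.50 Y9.00 E2.1515
G1 X3.50 Y15.00 E2.5257
G1 X0.00 Y15.00 E2.7440
G1 X0.00 Y0.00 E3.6794

At z = 4 mm: the cube (footprint 14.5×15) is included at this height; the sphere at (4.5, 15) is absent (|z−center|=3.500 > r=3); the cube at (12.5, 6.5) (footprint 17×9.5) is included at this height; the cube at (3.5, 9) is present — its section is the full 10×8.5 rectangle; After the difference (first − rest): starting from the 14.5×15 cube, the 17×9.5 cube at (12.5, 6.5) partially overlaps it — only the 17.00 mm² overlap (of its 161.50 mm²) is removed, clipping the outline; the 10×8.5 cube at (3.5, 9) partially overlaps it — only the 54.00 mm² overlap (of its 85.00 mm²) is removed, clipping the outline — 1 connected region. The outline is a single polygon with 8 vertices. Extrusion per mm of travel: 0.6 × 0.25 / (π × 0.875²) = 0.062363. Accumulating E over each segment gives final E = 3.6794.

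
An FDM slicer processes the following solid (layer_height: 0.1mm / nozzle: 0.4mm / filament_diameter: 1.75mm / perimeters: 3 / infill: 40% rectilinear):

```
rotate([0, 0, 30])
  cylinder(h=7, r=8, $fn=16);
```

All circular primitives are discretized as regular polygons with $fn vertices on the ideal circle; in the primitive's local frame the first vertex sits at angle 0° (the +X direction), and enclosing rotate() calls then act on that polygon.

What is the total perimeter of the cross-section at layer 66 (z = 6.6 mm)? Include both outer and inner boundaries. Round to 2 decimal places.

49.94 mm

At z = 6.6 mm: the r=8 cylinder contributes a regular 16-gon of circumradius 8 (perimeter = 2·16·8.000·sin(180°/16) = 49.94 mm); (rotated 30° about Z; rotation is an isometry so areas/perimeters/island counts are preserved). Overall, the cross-section is a single solid region. Total boundary length (outer) = 49.94 mm.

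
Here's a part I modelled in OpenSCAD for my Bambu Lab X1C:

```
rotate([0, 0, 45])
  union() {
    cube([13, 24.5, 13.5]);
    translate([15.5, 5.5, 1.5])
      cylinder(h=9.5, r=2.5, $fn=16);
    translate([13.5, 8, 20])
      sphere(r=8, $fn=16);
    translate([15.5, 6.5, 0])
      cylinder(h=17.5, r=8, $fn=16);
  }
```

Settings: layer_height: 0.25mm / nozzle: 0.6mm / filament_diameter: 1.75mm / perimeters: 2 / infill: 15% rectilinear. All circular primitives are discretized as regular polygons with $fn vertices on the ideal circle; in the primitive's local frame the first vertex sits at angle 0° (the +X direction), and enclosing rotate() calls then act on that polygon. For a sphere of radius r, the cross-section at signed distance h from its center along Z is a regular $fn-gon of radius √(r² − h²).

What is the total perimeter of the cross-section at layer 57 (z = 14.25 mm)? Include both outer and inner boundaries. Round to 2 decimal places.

49.99 mm

At z = 14.25 mm: the cube does not reach this height (z outside [0, 13.5]); the cylinder at (15.5, 5.5) does not reach this height (z outside [1.5, 11]); the sphere at (13.5, 8): section is a regular 16-gon, circumradius = √(r²−h²) = √(8²−5.75²) = 5.562 (perimeter = 2·16·5.562·sin(180°/16) = 34.72 mm); the r=8 cylinder at (15.5, 6.5) contributes a regular 16-gon of circumradius 8 (perimeter = 2·16·8.000·sin(180°/16) = 49.94 mm); Merging all regions: the regions partially overlap (shared area 94.46 mm²), so the edge portions inside another operand are dropped and the merged outline is re-measured after clipping — boundary = 49.99 mm; (whole slice rotated 45° about Z — lengths, areas and connectivity unchanged). Overall, the cross-section is a single solid region. Total boundary length (outer) = 49.99 mm.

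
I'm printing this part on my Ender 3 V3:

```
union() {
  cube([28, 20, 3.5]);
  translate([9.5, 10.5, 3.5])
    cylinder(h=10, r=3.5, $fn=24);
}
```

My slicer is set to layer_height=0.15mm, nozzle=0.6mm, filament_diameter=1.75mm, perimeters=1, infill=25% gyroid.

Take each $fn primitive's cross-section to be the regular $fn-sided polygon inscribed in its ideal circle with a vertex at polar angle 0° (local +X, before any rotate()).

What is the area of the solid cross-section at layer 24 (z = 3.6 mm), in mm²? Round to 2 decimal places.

At z = 3.6 mm: the cube is not intersected at this z (z outside [0, 3.5]); the cylinder at (9.5, 10.5): section is a regular 24-gon, circumradius r=3.5 (area = (24/2)·3.500²·sin(360°/24) = 38.05 mm²); Taking the union: only the r=3.5 cylinder at (9.5, 10.5) is present, so the union is just that shape — area = 38.05 mm². Overall, the cross-section is a single solid region. Net area = 38.05 mm².

38.05 mm²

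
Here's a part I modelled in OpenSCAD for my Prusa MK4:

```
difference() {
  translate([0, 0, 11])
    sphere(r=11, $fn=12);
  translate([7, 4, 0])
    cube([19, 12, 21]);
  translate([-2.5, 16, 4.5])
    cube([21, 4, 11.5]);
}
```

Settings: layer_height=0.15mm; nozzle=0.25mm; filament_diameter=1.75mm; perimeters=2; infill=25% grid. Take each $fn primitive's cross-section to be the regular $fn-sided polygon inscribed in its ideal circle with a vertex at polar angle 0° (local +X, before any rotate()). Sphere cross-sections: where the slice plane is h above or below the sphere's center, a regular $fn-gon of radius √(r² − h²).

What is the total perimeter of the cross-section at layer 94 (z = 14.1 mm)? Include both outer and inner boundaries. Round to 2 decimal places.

67.11 mm

At z = 14.1 mm: the sphere: section is a regular 12-gon, circumradius = √(r²−h²) = √(11²−3.1²) = 10.554 (perimeter = 2·12·10.554·sin(180°/12) = 65.56 mm); the cube at (7, 4) (footprint 19×12) is included at this height (perimeter 62.00 mm); the 21×4 cube at (-2.5, 16) contributes its full rectangle (perimeter 50.00 mm); Subtracting the remaining from the first: starting from the r=11 sphere, the 19×12 cube at (7, 4) partially overlaps it — only the 5.24 mm² overlap (of its 228.00 mm²) is removed, clipping the outline; the 21×4 cube at (-2.5, 16) misses the remaining region (no effect) — boundary = 67.11 mm. Overall, the cross-section is a single solid region. Total boundary length (outer) = 67.11 mm.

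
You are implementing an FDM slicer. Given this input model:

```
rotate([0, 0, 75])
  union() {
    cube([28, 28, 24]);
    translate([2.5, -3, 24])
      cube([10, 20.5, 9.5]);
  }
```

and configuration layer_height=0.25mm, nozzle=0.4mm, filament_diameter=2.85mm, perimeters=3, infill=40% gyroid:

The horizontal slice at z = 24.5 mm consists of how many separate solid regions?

1

At z = 24.5 mm: the cube does not reach this height (z outside [0, 24]); the 10×20.5 cube at (2.5, -3) contributes its full rectangle; Merging all regions: only the 10×20.5 cube at (2.5, -3) is present, so the union is just that shape — 1 connected region; (rotated 75° about Z; rotation is an isometry so areas/perimeters/island counts are preserved). The result has 1 disconnected region.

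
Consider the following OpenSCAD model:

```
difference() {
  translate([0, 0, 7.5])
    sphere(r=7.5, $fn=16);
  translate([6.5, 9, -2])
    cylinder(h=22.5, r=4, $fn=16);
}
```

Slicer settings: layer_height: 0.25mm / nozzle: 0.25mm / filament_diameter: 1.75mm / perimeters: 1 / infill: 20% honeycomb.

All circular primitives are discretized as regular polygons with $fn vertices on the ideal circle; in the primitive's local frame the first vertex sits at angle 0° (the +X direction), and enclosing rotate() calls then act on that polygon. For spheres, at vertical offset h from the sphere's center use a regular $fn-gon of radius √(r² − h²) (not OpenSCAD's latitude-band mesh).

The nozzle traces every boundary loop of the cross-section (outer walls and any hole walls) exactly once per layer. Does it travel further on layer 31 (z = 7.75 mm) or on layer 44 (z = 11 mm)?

Layer 31 (z = 7.75): the sphere: section is a regular 16-gon, circumradius = √(r²−h²) = √(7.5²−0.25²) = 7.496 (perimeter = 2·16·7.496·sin(180°/16) = 46.80 mm); the cylinder at (6.5, 9): section is a regular 16-gon, circumradius r=4 (perimeter = 2·16·4.000·sin(180°/16) = 24.97 mm); Taking the first minus the rest: starting from the r=7.5 sphere, the r=4 cylinder at (6.5, 9) partially overlaps it — only the 0.36 mm² overlap (of its 48.98 mm²) is removed, clipping the outline — boundary = 46.85 mm. So its perimeter = 46.85 mm. Layer 44 (z = 11): the sphere: section is a regular 16-gon, circumradius = √(r²−h²) = √(7.5²−3.5²) = 6.633 (perimeter = 2·16·6.633·sin(180°/16) = 41.41 mm); the r=4 cylinder at (6.5, 9) gives a regular 16-gon of circumradius 4 (constant along its height) (perimeter = 2·16·4.000·sin(180°/16) = 24.97 mm); Taking the first minus the rest: starting from the r=7.5 sphere, the r=4 cylinder at (6.5, 9) misses the remaining region (no effect) — boundary = 41.41 mm. So its perimeter = 41.41 mm. Layer 31 is larger (46.85 vs 41.41 mm).

layer 31 (z = 7.75 mm)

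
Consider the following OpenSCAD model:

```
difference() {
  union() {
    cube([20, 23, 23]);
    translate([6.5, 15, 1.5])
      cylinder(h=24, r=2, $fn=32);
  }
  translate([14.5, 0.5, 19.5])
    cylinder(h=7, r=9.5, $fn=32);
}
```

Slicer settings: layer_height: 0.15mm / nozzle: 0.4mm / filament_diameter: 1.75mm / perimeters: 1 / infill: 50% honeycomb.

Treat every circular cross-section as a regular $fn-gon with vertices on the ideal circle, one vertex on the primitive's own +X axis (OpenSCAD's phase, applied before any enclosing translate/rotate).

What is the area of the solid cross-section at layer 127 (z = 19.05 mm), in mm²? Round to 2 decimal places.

At z = 19.05 mm: the cube is present — its section is the full 20×23 rectangle (area 460.00 mm²); the r=2 cylinder at (6.5, 15) contributes a regular 32-gon of circumradius 2 (area = (32/2)·2.000²·sin(360°/32) = 12.49 mm²); Combining (union): the r=2 cylinder at (6.5, 15) lies entirely inside the 20×23 cube, so the union is just the 20×23 cube — area = 460.00 mm²; the cylinder at (14.5, 0.5) is not intersected at this z (z outside [19.5, 26.5]); After the difference (first − rest): none of the subtracted shapes is present at this height, so the result so far is unchanged — area = 460.00 mm². Overall, the cross-section is a single solid region. Net area = 460.00 mm².

460.00 mm²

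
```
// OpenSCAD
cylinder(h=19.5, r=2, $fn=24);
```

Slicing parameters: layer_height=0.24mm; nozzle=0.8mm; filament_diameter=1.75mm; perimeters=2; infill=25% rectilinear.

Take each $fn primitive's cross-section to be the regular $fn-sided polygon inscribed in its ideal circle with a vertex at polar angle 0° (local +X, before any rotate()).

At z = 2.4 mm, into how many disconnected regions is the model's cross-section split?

At z = 2.4 mm: the r=2 cylinder contributes a regular 24-gon of circumradius 2. The result has 1 disconnected region.

1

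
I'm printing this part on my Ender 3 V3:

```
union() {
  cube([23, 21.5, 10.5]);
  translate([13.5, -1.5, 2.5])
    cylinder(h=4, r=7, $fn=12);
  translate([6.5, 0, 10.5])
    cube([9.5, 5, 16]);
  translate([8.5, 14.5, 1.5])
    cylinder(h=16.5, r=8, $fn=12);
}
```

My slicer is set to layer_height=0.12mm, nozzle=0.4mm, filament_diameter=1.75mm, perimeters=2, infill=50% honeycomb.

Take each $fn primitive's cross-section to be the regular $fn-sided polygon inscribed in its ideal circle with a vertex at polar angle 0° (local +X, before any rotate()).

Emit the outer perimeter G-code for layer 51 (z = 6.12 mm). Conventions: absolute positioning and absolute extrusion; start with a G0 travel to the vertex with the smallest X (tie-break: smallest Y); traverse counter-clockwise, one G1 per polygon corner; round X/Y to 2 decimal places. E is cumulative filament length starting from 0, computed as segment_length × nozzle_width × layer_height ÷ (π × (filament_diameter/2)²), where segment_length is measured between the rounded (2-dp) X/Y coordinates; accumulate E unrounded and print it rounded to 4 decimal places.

G0 X0.00 Y0.00 Z6.12
G1 X6.90 Y0.00 E0.1377
G1 X6.50 Y-1.50 E0.1687
G1 X7.44 Y-5.00 E0.2410
G1 X10.00 Y-7.56 E0.3132
G1 X13.50 Y-8.50 E0.3856
G1 X17.00 Y-7.56 E0.4579
G1 X19.56 Y-5.00 E0.5301
G1 X20.50 Y-1.50 E0.6025
G1 X20.10 Y0.00 E0.6334
G1 X23.00 Y0.00 E0.6913
G1 X23.00 Y21.50 E1.1204
G1 X12.23 Y21.50 E1.3353
G1 X8.50 Y22.50 E1.4124
G1 X4.77 Y21.50 E1.4894
G1 X0.00 Y21.50 E1.5846
G1 X0.00 Y0.00 E2.0137

At z = 6.12 mm: the cube is present — its section is the full 23×21.5 rectangle; the cylinder at (13.5, -1.5): section is a regular 12-gon, circumradius r=7; the cube at (6.5, 0) does not reach this height (z outside [10.5, 26.5]); the r=8 cylinder at (8.5, 14.5) contributes a regular 12-gon of circumradius 8; Merging all regions: the regions partially overlap (shared area 241.37 mm²), so overlapping operands fuse into one piece — 1 connected region. The outline is a single polygon with 16 vertices. Extrusion per mm of travel: 0.4 × 0.12 / (π × 0.875²) = 0.019956. Accumulating E over each segment gives final E = 2.0137.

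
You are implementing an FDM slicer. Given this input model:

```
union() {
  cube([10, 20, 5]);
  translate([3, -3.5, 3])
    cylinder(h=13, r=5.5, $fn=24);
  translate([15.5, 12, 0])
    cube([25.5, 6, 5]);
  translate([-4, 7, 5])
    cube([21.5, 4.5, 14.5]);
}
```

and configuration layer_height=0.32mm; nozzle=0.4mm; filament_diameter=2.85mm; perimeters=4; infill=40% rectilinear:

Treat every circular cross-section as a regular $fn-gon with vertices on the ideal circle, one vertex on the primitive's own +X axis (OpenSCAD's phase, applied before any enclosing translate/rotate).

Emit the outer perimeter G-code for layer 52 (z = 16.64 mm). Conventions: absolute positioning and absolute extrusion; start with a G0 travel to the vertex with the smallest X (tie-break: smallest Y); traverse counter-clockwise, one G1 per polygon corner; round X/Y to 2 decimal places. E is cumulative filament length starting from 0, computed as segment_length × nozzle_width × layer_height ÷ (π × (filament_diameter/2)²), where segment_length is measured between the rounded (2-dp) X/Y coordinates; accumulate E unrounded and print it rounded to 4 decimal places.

At z = 16.64 mm: the cube is not intersected at this z (z outside [0, 5]); the cylinder at (3, -3.5) is absent (z outside [3, 16]); the cube at (15.5, 12) is not intersected at this z (z outside [0, 5]); the cube at (-4, 7) (footprint 21.5×4.5) is included at this height; Merging all regions: only the 21.5×4.5 cube at (-4, 7) is present, so the union is just that shape — 1 connected region. The outline is a single polygon with 4 vertices. Extrusion per mm of travel: 0.4 × 0.32 / (π × 1.425²) = 0.020065. Accumulating E over each segment gives final E = 1.0434.

G0 X-4.00 Y7.00 Z16.64
G1 X17.50 Y7.00 E0.4314
G1 X17.50 Y11.50 E0.5217
G1 X-4.00 Y11.50 E0.9531
G1 X-4.00 Y7.00 E1.0434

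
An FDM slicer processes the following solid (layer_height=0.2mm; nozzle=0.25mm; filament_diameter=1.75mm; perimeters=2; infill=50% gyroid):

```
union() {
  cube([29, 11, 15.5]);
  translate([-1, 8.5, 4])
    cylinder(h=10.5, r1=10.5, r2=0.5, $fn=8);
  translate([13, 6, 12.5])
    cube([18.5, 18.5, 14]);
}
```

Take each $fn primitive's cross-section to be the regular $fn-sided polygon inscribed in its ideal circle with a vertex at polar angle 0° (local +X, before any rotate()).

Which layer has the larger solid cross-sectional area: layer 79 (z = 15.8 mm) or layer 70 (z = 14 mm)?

Layer 79 (z = 15.8): the cube is not intersected at this z (z outside [0, 15.5]); the cone at (-1, 8.5) does not reach this height (z outside [4, 14.5]); the cube at (13, 6) (footprint 18.5×18.5) is included at this height (area 342.25 mm²); Merging all regions: only the 18.5×18.5 cube at (13, 6) is present, so the union is just that shape — area = 342.25 mm². So its area = 342.25 mm². Layer 70 (z = 14): the 29×11 cube contributes its full rectangle (area 319.00 mm²); the cone at (-1, 8.5) contributes a regular 8-gon of circumradius 0.976 (interpolated between r1=10.5 and r2=0.5 at t=0.952) (area = (8/2)·0.976²·sin(360°/8) = 2.70 mm²); the 18.5×18.5 cube at (13, 6) contributes its full rectangle (area 342.25 mm²); Combining (union): the regions partially overlap — summed areas 663.95 mm² minus the doubly-counted overlap 80.00 mm² gives 583.95 mm² — area = 583.95 mm². So its area = 583.95 mm². Layer 70 is larger (583.95 vs 342.25 mm²).

layer 70 (z = 14 mm)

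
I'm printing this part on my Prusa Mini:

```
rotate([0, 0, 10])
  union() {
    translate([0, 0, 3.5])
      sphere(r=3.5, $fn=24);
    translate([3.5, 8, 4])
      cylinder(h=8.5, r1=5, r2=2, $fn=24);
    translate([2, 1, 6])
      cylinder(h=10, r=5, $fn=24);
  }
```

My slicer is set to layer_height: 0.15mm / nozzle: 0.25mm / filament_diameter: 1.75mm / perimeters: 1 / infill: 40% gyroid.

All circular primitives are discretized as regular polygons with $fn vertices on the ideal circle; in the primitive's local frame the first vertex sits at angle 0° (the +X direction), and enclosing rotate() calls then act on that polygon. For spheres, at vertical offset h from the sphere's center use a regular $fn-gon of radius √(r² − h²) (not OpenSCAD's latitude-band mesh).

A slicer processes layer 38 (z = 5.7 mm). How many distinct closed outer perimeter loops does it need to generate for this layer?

2

At z = 5.7 mm: the r=3.5 sphere contributes a regular 24-gon of circumradius √(3.5²−2.2²) = 2.722; the cone at (3.5, 8): at t=0.200 of its height the radius interpolates to r₁+(r₂−r₁)t = 4.400, giving a regular 24-gon of that circumradius; the cylinder at (2, 1) is absent (z outside [6, 16]); Taking the union: the 2 present regions are separate (no shared area or edge), so areas and boundary lengths simply add and each stays a separate island — 2 connected regions; (rotated 10° about Z; rotation is an isometry so areas/perimeters/island counts are preserved). The result has 2 disconnected regions.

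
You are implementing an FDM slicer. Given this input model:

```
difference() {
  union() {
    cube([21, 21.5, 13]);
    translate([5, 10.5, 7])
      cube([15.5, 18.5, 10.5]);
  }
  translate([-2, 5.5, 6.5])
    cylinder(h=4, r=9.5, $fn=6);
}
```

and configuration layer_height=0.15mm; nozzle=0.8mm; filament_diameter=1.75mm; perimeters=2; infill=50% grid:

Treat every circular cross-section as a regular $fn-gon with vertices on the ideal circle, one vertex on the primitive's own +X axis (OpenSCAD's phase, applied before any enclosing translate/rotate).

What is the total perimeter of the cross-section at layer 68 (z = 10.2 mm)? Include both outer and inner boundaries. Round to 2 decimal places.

At z = 10.2 mm: the cube (footprint 21×21.5) is included at this height (perimeter 85.00 mm); the 15.5×18.5 cube at (5, 10.5) contributes its full rectangle (perimeter 68.00 mm); Combining (union): the regions partially overlap (shared area 170.50 mm²), so the edge portions inside another operand are dropped and the merged outline is re-measured after clipping — boundary = 100.00 mm; the r=9.5 cylinder at (-2, 5.5) contributes a regular 6-gon of circumradius 9.5 (perimeter = 2·6·9.500·sin(180°/6) = 57.00 mm); Taking the first minus the rest: starting from the result so far, the r=9.5 cylinder at (-2, 5.5) partially overlaps it — only the 74.68 mm² overlap (of its 234.48 mm²) is removed, clipping the outline — boundary = 100.55 mm. Overall, the cross-section is a single solid region. Total boundary length (outer) = 100.55 mm.

100.55 mm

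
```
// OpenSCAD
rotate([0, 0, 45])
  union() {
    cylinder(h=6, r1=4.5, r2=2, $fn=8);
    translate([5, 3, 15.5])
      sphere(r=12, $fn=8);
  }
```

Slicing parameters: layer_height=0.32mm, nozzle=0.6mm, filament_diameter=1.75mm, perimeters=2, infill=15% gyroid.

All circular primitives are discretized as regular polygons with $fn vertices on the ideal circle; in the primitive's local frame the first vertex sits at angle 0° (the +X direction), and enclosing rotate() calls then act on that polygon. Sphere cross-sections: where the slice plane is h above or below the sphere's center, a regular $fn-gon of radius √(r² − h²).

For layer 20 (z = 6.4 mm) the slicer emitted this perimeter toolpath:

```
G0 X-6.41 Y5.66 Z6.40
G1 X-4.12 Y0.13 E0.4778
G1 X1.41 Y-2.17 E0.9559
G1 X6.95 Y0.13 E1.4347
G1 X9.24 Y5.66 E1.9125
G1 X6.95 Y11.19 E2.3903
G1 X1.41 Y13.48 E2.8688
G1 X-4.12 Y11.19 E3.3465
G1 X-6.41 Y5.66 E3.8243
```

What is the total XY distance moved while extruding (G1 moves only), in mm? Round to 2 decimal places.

47.91 mm

Sum the Euclidean lengths of each G1 segment: total = 47.91 mm.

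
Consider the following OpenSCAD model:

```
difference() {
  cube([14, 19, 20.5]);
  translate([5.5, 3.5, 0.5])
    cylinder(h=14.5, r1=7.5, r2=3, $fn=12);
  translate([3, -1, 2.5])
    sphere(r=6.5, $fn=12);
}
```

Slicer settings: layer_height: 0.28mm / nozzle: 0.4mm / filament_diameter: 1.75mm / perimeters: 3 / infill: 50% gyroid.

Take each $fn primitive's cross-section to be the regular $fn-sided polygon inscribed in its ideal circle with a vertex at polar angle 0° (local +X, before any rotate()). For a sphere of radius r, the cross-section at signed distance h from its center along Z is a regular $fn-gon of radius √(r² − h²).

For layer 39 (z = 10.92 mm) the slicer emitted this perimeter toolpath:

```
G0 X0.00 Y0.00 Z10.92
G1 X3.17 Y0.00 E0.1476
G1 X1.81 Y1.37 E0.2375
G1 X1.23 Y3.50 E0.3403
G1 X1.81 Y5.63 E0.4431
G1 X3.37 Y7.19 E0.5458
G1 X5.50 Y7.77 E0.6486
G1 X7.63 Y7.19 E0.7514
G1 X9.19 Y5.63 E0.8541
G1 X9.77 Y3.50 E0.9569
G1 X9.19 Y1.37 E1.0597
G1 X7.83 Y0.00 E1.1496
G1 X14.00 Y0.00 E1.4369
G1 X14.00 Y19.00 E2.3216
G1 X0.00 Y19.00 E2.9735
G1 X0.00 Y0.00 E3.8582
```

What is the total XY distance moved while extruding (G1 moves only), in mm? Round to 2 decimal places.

82.86 mm

Sum the Euclidean lengths of each G1 segment: total = 82.86 mm.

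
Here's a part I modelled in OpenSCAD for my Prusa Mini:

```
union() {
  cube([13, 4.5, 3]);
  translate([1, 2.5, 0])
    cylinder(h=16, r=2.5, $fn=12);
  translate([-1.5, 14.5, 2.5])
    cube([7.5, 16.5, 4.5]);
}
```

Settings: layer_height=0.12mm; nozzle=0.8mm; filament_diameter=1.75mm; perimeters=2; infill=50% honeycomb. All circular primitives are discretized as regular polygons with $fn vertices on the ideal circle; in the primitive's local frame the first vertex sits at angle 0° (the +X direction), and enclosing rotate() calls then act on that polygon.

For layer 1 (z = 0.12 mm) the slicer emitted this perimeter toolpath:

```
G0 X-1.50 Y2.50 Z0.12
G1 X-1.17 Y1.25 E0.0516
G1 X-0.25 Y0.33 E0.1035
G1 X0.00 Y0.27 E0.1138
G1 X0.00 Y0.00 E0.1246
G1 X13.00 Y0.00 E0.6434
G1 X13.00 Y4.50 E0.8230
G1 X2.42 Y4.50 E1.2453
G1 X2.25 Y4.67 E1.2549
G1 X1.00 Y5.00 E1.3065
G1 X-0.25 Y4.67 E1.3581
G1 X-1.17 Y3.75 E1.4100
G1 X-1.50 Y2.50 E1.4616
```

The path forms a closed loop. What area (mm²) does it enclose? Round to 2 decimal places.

63.96 mm²

Apply the shoelace formula to the sequence of (X, Y) vertices; enclosed area = 63.96 mm².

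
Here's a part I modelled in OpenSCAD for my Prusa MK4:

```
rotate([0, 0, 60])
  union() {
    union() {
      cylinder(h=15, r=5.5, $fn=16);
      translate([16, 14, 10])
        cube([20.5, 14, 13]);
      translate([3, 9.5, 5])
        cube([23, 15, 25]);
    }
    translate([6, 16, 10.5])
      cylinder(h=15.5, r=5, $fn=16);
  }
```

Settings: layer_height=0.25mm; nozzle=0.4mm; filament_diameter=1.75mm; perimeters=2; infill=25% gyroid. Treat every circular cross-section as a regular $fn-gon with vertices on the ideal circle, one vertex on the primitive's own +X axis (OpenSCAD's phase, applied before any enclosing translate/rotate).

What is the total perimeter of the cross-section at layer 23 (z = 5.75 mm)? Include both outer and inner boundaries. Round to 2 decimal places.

At z = 5.75 mm: the cylinder: section is a regular 16-gon, circumradius r=5.5 (perimeter = 2·16·5.500·sin(180°/16) = 34.34 mm); the cube at (16, 14) does not reach this height (z outside [10, 23]); the cube at (3, 9.5) (footprint 23×15) is included at this height (perimeter 76.00 mm); Taking the union: the 2 present regions are separate (no shared area or edge), so areas and boundary lengths simply add and each stays a separate island — boundary = 110.34 mm; the cylinder at (6, 16) is absent (z outside [10.5, 26]); Merging all regions: only the result so far is present, so the union is just that shape — boundary = 110.34 mm; (whole slice rotated 60° about Z — lengths, areas and connectivity unchanged). Overall, the cross-section has 2 separate islands. Total boundary length (outer) = 110.34 mm.

110.34 mm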